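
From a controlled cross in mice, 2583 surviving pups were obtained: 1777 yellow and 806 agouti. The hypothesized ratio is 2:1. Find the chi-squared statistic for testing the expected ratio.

Total ratio parts = 3. Expected numbers out of 2583:
  yellow: 2583 × 2/3 = 1722
  agouti: 2583 × 1/3 = 861
χ² = Σ (O − E)² / E
  yellow: (1777 − 1722)² / 1722 = 1.7567
  agouti: (806 − 861)² / 861 = 3.5134
χ² = 1.7567 + 3.5134 = 5.2701 ≈ 5.270

5.270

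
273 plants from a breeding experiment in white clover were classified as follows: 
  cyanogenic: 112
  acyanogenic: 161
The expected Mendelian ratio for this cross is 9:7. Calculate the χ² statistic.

25.712

The 9:7 ratio has 16 parts, so with N = 273 the expected counts are:
  cyanogenic: 273 × 9/16 = 153.5625
  acyanogenic: 273 × 7/16 = 119.4375
χ² = Σ (O − E)² / E
  cyanogenic: (112 − 153.5625)² / 153.5625 = 11.2491
  acyanogenic: (161 − 119.4375)² / 119.4375 = 14.4631
χ² = 11.2491 + 14.4631 = 25.7122 ≈ 25.712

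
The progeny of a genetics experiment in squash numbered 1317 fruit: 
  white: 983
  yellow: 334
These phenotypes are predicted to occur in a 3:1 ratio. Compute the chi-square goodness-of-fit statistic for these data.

0.091

The 3:1 ratio has 4 parts, so with N = 1317 the expected counts are:
  white: 1317 × 3/4 = 987.75
  yellow: 1317 × 1/4 = 329.25
χ² = Σ (O − E)² / E
  white: (983 − 987.75)² / 987.75 = 0.0228
  yellow: (334 − 329.25)² / 329.25 = 0.0685
χ² = 0.0228 + 0.0685 = 0.0913 ≈ 0.091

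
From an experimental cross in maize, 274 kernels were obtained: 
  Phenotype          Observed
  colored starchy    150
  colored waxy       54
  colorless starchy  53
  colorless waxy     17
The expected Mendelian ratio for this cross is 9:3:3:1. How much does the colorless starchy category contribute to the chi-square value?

0.051

Total ratio parts = 16. Expected numbers out of 274:
  colored starchy: 274 × 9/16 = 154.125
  colored waxy: 274 × 3/16 = 51.375
  colorless starchy: 274 × 3/16 = 51.375
  colorless waxy: 274 × 1/16 = 17.125
Contribution of colorless starchy: (53 − 51.375)² / 51.375 = 0.0514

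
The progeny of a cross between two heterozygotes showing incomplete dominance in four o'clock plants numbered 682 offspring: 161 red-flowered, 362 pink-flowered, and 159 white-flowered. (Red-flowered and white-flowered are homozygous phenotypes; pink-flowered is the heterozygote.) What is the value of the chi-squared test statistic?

With incomplete dominance, a heterozygote × heterozygote cross gives a 1:2:1 phenotypic ratio.
Expected counts for N = 682 under a 1:2:1 ratio (total parts = 4):
  red-flowered: 682 × 1/4 = 170.5
  pink-flowered: 682 × 2/4 = 341
  white-flowered: 682 × 1/4 = 170.5
χ² = Σ (O − E)² / E
  red-flowered: (161 − 170.5)² / 170.5 = 0.5293
  pink-flowered: (362 − 341)² / 341 = 1.2933
  white-flowered: (159 − 170.5)² / 170.5 = 0.7757
χ² = 0.5293 + 1.2933 + 0.7757 = 2.5983 ≈ 2.598

2.598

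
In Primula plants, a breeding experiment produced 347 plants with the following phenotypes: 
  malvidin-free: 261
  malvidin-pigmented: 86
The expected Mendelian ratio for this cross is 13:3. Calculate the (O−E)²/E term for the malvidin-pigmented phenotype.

Expected counts for N = 347 under a 13:3 ratio (total parts = 16):
  malvidin-free: 347 × 13/16 = 281.9375
  malvidin-pigmented: 347 × 3/16 = 65.0625
Contribution of malvidin-pigmented: (86 − 65.0625)² / 65.0625 = 6.7378

6.738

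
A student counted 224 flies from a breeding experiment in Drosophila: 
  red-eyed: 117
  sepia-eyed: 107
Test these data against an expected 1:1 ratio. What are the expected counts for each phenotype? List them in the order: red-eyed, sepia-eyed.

Total ratio parts = 2. Expected numbers out of 224:
  red-eyed: 224 × 1/2 = 112
  sepia-eyed: 224 × 1/2 = 112

112, 112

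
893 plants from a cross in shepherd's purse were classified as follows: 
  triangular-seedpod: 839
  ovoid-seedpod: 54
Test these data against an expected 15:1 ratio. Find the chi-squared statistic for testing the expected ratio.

Total ratio parts = 16. Expected numbers out of 893:
  triangular-seedpod: 893 × 15/16 = 837.1875
  ovoid-seedpod: 893 × 1/16 = 55.8125
χ² = Σ (O − E)² / E
  triangular-seedpod: (839 − 837.1875)² / 837.1875 = 0.0039
  ovoid-seedpod: (54 − 55.8125)² / 55.8125 = 0.0589
χ² = 0.0039 + 0.0589 = 0.0628 ≈ 0.063

0.063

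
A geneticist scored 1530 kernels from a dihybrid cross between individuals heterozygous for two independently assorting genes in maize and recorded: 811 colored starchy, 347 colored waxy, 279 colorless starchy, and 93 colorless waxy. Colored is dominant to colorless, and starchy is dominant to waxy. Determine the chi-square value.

15.751

A dihybrid F₂ with independent assortment and complete dominance at both loci gives a 9:3:3:1 phenotypic ratio.
Total ratio parts = 16. Expected numbers out of 1530:
  colored starchy: 1530 × 9/16 = 860.625
  colored waxy: 1530 × 3/16 = 286.875
  colorless starchy: 1530 × 3/16 = 286.875
  colorless waxy: 1530 × 1/16 = 95.625
χ² = Σ (O − E)² / E
  colored starchy: (811 − 860.625)² / 860.625 = 2.8615
  colored waxy: (347 − 286.875)² / 286.875 = 12.6014
  colorless starchy: (279 − 286.875)² / 286.875 = 0.2162
  colorless waxy: (93 − 95.625)² / 95.625 = 0.0721
χ² = 2.8615 + 12.6014 + 0.2162 + 0.0721 = 15.7512 ≈ 15.751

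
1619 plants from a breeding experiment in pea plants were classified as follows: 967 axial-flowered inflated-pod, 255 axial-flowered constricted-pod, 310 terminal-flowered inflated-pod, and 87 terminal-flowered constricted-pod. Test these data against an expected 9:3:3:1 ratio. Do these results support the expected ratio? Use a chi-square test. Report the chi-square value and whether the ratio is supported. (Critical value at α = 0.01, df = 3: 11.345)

13.377; not consistent

The 9:3:3:1 ratio has 16 parts, so with N = 1619 the expected counts are:
  axial-flowered inflated-pod: 1619 × 9/16 = 910.6875
  axial-flowered constricted-pod: 1619 × 3/16 = 303.5625
  terminal-flowered inflated-pod: 1619 × 3/16 = 303.5625
  terminal-flowered constricted-pod: 1619 × 1/16 = 101.1875
χ² = Σ (O − E)² / E
  axial-flowered inflated-pod: (967 − 910.6875)² / 910.6875 = 3.4821
  axial-flowered constricted-pod: (255 − 303.5625)² / 303.5625 = 7.7688
  terminal-flowered inflated-pod: (310 − 303.5625)² / 303.5625 = 0.1365
  terminal-flowered constricted-pod: (87 − 101.1875)² / 101.1875 = 1.9892
χ² = 3.4821 + 7.7688 + 0.1365 + 1.9892 = 13.3766 ≈ 13.377
Degrees of freedom = 4 − 1 = 3; critical value at α = 0.01 is 11.345.
Since 13.377 > 11.345, we reject the null hypothesis — the data do not fit the 9:3:3:1 ratio.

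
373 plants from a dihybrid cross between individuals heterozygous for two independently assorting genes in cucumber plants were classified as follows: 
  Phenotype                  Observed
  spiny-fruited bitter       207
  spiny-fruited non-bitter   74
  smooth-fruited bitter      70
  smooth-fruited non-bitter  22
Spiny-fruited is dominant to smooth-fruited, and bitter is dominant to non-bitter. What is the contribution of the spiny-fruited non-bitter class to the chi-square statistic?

A dihybrid F₂ with independent assortment and complete dominance at both loci gives a 9:3:3:1 phenotypic ratio.
Under the 9:3:3:1 hypothesis (Σ ratio = 16, N = 373):
  spiny-fruited bitter: 373 × 9/16 = 209.8125
  spiny-fruited non-bitter: 373 × 3/16 = 69.9375
  smooth-fruited bitter: 373 × 3/16 = 69.9375
  smooth-fruited non-bitter: 373 × 1/16 = 23.3125
Contribution of spiny-fruited non-bitter: (74 − 69.9375)² / 69.9375 = 0.2360

0.236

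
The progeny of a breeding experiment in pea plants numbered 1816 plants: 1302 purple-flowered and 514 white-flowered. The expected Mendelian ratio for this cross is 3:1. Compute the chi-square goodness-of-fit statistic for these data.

Under the 3:1 hypothesis (Σ ratio = 4, N = 1816):
  purple-flowered: 1816 × 3/4 = 1362
  white-flowered: 1816 × 1/4 = 454
χ² = Σ (O − E)² / E
  purple-flowered: (1302 − 1362)² / 1362 = 2.6432
  white-flowered: (514 − 454)² / 454 = 7.9295
χ² = 2.6432 + 7.9295 = 10.5727 ≈ 10.573

10.573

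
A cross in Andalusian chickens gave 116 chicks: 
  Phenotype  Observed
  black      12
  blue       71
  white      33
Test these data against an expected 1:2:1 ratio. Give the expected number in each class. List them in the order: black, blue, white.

Under the 1:2:1 hypothesis (Σ ratio = 4, N = 116):
  black: 116 × 1/4 = 29
  blue: 116 × 2/4 = 58
  white: 116 × 1/4 = 29

29, 58, 29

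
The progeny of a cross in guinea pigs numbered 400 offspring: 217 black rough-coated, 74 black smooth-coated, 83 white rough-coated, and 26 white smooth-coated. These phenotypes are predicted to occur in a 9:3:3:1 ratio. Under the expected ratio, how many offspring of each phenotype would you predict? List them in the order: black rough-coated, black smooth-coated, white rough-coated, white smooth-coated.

Total ratio parts = 16. Expected numbers out of 400:
  black rough-coated: 400 × 9/16 = 225
  black smooth-coated: 400 × 3/16 = 75
  white rough-coated: 400 × 3/16 = 75
  white smooth-coated: 400 × 1/16 = 25

225, 75, 75, 25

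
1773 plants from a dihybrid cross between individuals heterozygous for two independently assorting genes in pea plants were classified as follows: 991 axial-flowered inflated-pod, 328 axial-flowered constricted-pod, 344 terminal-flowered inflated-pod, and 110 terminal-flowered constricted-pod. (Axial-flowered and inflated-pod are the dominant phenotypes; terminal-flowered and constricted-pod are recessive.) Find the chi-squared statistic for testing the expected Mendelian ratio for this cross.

A dihybrid F₂ with independent assortment and complete dominance at both loci gives a 9:3:3:1 phenotypic ratio.
Expected counts for N = 1773 under a 9:3:3:1 ratio (total parts = 16):
  axial-flowered inflated-pod: 1773 × 9/16 = 997.3125
  axial-flowered constricted-pod: 1773 × 3/16 = 332.4375
  terminal-flowered inflated-pod: 1773 × 3/16 = 332.4375
  terminal-flowered constricted-pod: 1773 × 1/16 = 110.8125
χ² = Σ (O − E)² / E
  axial-flowered inflated-pod: (991 − 997.3125)² / 997.3125 = 0.0400
  axial-flowered constricted-pod: (328 − 332.4375)² / 332.4375 = 0.0592
  terminal-flowered inflated-pod: (344 − 332.4375)² / 332.4375 = 0.4022
  terminal-flowered constricted-pod: (110 − 110.8125)² / 110.8125 = 0.0060
χ² = 0.0400 + 0.0592 + 0.4022 + 0.0060 = 0.5074 ≈ 0.507

0.507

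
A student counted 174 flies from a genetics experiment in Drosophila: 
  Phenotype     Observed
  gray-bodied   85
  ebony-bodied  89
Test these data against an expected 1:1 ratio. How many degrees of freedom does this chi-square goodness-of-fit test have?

1

A goodness-of-fit test with 2 phenotype classes has df = 2 − 1 = 1.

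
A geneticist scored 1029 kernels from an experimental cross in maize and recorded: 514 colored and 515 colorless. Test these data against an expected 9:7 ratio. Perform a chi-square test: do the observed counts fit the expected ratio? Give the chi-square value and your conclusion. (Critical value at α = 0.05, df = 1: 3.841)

16.588; not consistent

The 9:7 ratio has 16 parts, so with N = 1029 the expected counts are:
  colored: 1029 × 9/16 = 578.8125
  colorless: 1029 × 7/16 = 450.1875
χ² = Σ (O − E)² / E
  colored: (514 − 578.8125)² / 578.8125 = 7.2574
  colorless: (515 − 450.1875)² / 450.1875 = 9.3309
χ² = 7.2574 + 9.3309 = 16.5883 ≈ 16.588
Degrees of freedom = 2 − 1 = 1; critical value at α = 0.05 is 3.841.
Since 16.588 > 3.841, we reject the null hypothesis — the data do not fit the 9:7 ratio.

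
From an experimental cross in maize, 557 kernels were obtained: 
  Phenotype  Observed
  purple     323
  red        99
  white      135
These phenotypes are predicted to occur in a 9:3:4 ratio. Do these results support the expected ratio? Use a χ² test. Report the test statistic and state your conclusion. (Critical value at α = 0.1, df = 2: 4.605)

The 9:3:4 ratio has 16 parts, so with N = 557 the expected counts are:
  purple: 557 × 9/16 = 313.3125
  red: 557 × 3/16 = 104.4375
  white: 557 × 4/16 = 139.25
χ² = Σ (O − E)² / E
  purple: (323 − 313.3125)² / 313.3125 = 0.2995
  red: (99 − 104.4375)² / 104.4375 = 0.2831
  white: (135 − 139.25)² / 139.25 = 0.1297
χ² = 0.2995 + 0.2831 + 0.1297 = 0.7123 ≈ 0.712
Degrees of freedom = 3 − 1 = 2; critical value at α = 0.1 is 4.605.
Since 0.712 < 4.605, we fail to reject the null hypothesis — the data are consistent with the 9:3:4 ratio.

0.712; consistent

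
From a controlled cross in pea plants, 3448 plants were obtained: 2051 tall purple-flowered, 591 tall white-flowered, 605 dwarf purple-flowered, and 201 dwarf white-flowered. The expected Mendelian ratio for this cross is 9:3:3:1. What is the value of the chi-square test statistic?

14.814

The 9:3:3:1 ratio has 16 parts, so with N = 3448 the expected counts are:
  tall purple-flowered: 3448 × 9/16 = 1939.5
  tall white-flowered: 3448 × 3/16 = 646.5
  dwarf purple-flowered: 3448 × 3/16 = 646.5
  dwarf white-flowered: 3448 × 1/16 = 215.5
χ² = Σ (O − E)² / E
  tall purple-flowered: (2051 − 1939.5)² / 1939.5 = 6.4100
  tall white-flowered: (591 − 646.5)² / 646.5 = 4.7645
  dwarf purple-flowered: (605 − 646.5)² / 646.5 = 2.6640
  dwarf white-flowered: (201 − 215.5)² / 215.5 = 0.9756
χ² = 6.4100 + 4.7645 + 2.6640 + 0.9756 = 14.8141 ≈ 14.814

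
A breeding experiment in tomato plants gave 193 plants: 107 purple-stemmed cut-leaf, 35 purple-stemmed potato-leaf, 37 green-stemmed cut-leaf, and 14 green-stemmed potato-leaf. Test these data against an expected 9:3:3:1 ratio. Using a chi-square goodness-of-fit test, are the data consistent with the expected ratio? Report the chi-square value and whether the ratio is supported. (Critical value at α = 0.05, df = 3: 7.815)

Expected counts for N = 193 under a 9:3:3:1 ratio (total parts = 16):
  purple-stemmed cut-leaf: 193 × 9/16 = 108.5625
  purple-stemmed potato-leaf: 193 × 3/16 = 36.1875
  green-stemmed cut-leaf: 193 × 3/16 = 36.1875
  green-stemmed potato-leaf: 193 × 1/16 = 12.0625
χ² = Σ (O − E)² / E
  purple-stemmed cut-leaf: (107 − 108.5625)² / 108.5625 = 0.0225
  purple-stemmed potato-leaf: (35 − 36.1875)² / 36.1875 = 0.0390
  green-stemmed cut-leaf: (37 − 36.1875)² / 36.1875 = 0.0182
  green-stemmed potato-leaf: (14 − 12.0625)² / 12.0625 = 0.3112
χ² = 0.0225 + 0.0390 + 0.0182 + 0.3112 = 0.3909 ≈ 0.391
Degrees of freedom = 4 − 1 = 3; critical value at α = 0.05 is 7.815.
Since 0.391 < 7.815, we fail to reject the null hypothesis — the data are consistent with the 9:3:3:1 ratio.

0.391; consistent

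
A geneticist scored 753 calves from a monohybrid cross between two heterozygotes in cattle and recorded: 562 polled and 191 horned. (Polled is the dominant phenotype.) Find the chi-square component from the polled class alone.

0.013

For a monohybrid cross between heterozygotes with complete dominance, the expected phenotypic ratio is 3:1.
The 3:1 ratio has 4 parts, so with N = 753 the expected counts are:
  polled: 753 × 3/4 = 564.75
  horned: 753 × 1/4 = 188.25
Contribution of polled: (562 − 564.75)² / 564.75 = 0.0134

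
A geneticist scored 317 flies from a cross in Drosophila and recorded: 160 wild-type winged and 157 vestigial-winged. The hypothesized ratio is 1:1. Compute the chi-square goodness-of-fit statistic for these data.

0.028

The 1:1 ratio has 2 parts, so with N = 317 the expected counts are:
  wild-type winged: 317 × 1/2 = 158.5
  vestigial-winged: 317 × 1/2 = 158.5
χ² = Σ (O − E)² / E
  wild-type winged: (160 − 158.5)² / 158.5 = 0.0142
  vestigial-winged: (157 − 158.5)² / 158.5 = 0.0142
χ² = 0.0142 + 0.0142 = 0.0284 ≈ 0.028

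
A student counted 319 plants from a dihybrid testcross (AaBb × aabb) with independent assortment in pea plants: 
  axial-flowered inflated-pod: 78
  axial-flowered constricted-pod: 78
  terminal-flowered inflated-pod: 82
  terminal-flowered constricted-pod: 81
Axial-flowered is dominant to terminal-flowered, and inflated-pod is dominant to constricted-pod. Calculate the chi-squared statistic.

0.160

A dihybrid testcross with independent assortment gives a 1:1:1:1 ratio.
The 1:1:1:1 ratio has 4 parts, so with N = 319 the expected counts are:
  axial-flowered inflated-pod: 319 × 1/4 = 79.75
  axial-flowered constricted-pod: 319 × 1/4 = 79.75
  terminal-flowered inflated-pod: 319 × 1/4 = 79.75
  terminal-flowered constricted-pod: 319 × 1/4 = 79.75
χ² = Σ (O − E)² / E
  axial-flowered inflated-pod: (78 − 79.75)² / 79.75 = 0.0384
  axial-flowered constricted-pod: (78 − 79.75)² / 79.75 = 0.0384
  terminal-flowered inflated-pod: (82 − 79.75)² / 79.75 = 0.0635
  terminal-flowered constricted-pod: (81 − 79.75)² / 79.75 = 0.0196
χ² = 0.0384 + 0.0384 + 0.0635 + 0.0196 = 0.1599 ≈ 0.160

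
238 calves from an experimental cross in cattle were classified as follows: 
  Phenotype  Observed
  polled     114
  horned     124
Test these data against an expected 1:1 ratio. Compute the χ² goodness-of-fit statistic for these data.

Total ratio parts = 2. Expected numbers out of 238:
  polled: 238 × 1/2 = 119
  horned: 238 × 1/2 = 119
χ² = Σ (O − E)² / E
  polled: (114 − 119)² / 119 = 0.2101
  horned: (124 − 119)² / 119 = 0.2101
χ² = 0.2101 + 0.2101 = 0.4202 ≈ 0.420

0.420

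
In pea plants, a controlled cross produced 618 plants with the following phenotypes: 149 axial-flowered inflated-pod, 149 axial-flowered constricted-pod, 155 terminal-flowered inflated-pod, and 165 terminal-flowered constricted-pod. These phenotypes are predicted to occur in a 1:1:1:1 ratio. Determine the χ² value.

The 1:1:1:1 ratio has 4 parts, so with N = 618 the expected counts are:
  axial-flowered inflated-pod: 618 × 1/4 = 154.5
  axial-flowered constricted-pod: 618 × 1/4 = 154.5
  terminal-flowered inflated-pod: 618 × 1/4 = 154.5
  terminal-flowered constricted-pod: 618 × 1/4 = 154.5
χ² = Σ (O − E)² / E
  axial-flowered inflated-pod: (149 − 154.5)² / 154.5 = 0.1958
  axial-flowered constricted-pod: (149 − 154.5)² / 154.5 = 0.1958
  terminal-flowered inflated-pod: (155 − 154.5)² / 154.5 = 0.0016
  terminal-flowered constricted-pod: (165 − 154.5)² / 154.5 = 0.7136
χ² = 0.1958 + 0.1958 + 0.0016 + 0.7136 = 1.1068 ≈ 1.107

1.107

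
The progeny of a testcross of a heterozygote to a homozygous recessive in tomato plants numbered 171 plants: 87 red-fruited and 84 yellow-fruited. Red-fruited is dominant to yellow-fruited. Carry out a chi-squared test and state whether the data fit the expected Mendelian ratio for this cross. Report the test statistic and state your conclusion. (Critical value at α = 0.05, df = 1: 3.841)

0.053; consistent

A testcross of a heterozygote (Aa × aa) gives a 1:1 phenotypic ratio.
The 1:1 ratio has 2 parts, so with N = 171 the expected counts are:
  red-fruited: 171 × 1/2 = 85.5
  yellow-fruited: 171 × 1/2 = 85.5
χ² = Σ (O − E)² / E
  red-fruited: (87 − 85.5)² / 85.5 = 0.0263
  yellow-fruited: (84 − 85.5)² / 85.5 = 0.0263
χ² = 0.0263 + 0.0263 = 0.0526 ≈ 0.053
Degrees of freedom = 2 − 1 = 1; critical value at α = 0.05 is 3.841.
Since 0.053 < 3.841, we fail to reject the null hypothesis — the data are consistent with the 1:1 ratio.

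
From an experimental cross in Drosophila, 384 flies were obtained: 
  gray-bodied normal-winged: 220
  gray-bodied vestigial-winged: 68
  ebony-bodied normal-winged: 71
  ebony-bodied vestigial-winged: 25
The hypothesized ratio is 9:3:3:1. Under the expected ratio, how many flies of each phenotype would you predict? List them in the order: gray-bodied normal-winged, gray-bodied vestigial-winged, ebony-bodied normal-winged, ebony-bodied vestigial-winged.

216, 72, 72, 24

Total ratio parts = 16. Expected numbers out of 384:
  gray-bodied normal-winged: 384 × 9/16 = 216
  gray-bodied vestigial-winged: 384 × 3/16 = 72
  ebony-bodied normal-winged: 384 × 3/16 = 72
  ebony-bodied vestigial-winged: 384 × 1/16 = 24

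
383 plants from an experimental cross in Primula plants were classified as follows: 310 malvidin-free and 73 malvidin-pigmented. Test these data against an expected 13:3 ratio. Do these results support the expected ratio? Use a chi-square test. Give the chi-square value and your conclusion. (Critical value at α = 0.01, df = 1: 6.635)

Expected counts for N = 383 under a 13:3 ratio (total parts = 16):
  malvidin-free: 383 × 13/16 = 311.1875
  malvidin-pigmented: 383 × 3/16 = 71.8125
χ² = Σ (O − E)² / E
  malvidin-free: (310 − 311.1875)² / 311.1875 = 0.0045
  malvidin-pigmented: (73 − 71.8125)² / 71.8125 = 0.0196
χ² = 0.0045 + 0.0196 = 0.0241 ≈ 0.024
Degrees of freedom = 2 − 1 = 1; critical value at α = 0.01 is 6.635.
Since 0.024 < 6.635, we fail to reject the null hypothesis — the data are consistent with the 13:3 ratio.

0.024; consistent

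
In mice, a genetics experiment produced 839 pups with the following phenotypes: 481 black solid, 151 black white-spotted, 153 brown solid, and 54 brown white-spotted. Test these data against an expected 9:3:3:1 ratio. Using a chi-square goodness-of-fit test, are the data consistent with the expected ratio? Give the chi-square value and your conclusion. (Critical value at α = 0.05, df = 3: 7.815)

The 9:3:3:1 ratio has 16 parts, so with N = 839 the expected counts are:
  black solid: 839 × 9/16 = 471.9375
  black white-spotted: 839 × 3/16 = 157.3125
  brown solid: 839 × 3/16 = 157.3125
  brown white-spotted: 839 × 1/16 = 52.4375
χ² = Σ (O − E)² / E
  black solid: (481 − 471.9375)² / 471.9375 = 0.1740
  black white-spotted: (151 − 157.3125)² / 157.3125 = 0.2533
  brown solid: (153 − 157.3125)² / 157.3125 = 0.1182
  brown white-spotted: (54 − 52.4375)² / 52.4375 = 0.0466
χ² = 0.1740 + 0.2533 + 0.1182 + 0.0466 = 0.5921 ≈ 0.592
Degrees of freedom = 4 − 1 = 3; critical value at α = 0.05 is 7.815.
Since 0.592 < 7.815, we fail to reject the null hypothesis — the data are consistent with the 9:3:3:1 ratio.

0.592; consistent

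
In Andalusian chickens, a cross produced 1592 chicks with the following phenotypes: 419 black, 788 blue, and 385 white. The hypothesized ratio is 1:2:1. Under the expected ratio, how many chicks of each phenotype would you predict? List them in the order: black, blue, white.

The 1:2:1 ratio has 4 parts, so with N = 1592 the expected counts are:
  black: 1592 × 1/4 = 398
  blue: 1592 × 2/4 = 796
  white: 1592 × 1/4 = 398

398, 796, 398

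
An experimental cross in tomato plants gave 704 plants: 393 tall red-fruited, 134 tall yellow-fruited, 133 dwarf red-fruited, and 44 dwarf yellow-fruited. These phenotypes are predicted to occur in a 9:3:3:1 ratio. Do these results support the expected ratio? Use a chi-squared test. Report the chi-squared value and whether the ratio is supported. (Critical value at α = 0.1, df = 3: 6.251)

0.061; consistent

Total ratio parts = 16. Expected numbers out of 704:
  tall red-fruited: 704 × 9/16 = 396
  tall yellow-fruited: 704 × 3/16 = 132
  dwarf red-fruited: 704 × 3/16 = 132
  dwarf yellow-fruited: 704 × 1/16 = 44
χ² = Σ (O − E)² / E
  tall red-fruited: (393 − 396)² / 396 = 0.0227
  tall yellow-fruited: (134 − 132)² / 132 = 0.0303
  dwarf red-fruited: (133 − 132)² / 132 = 0.0076
  dwarf yellow-fruited: (44 − 44)² / 44 = 0.0000
χ² = 0.0227 + 0.0303 + 0.0076 + 0.0000 = 0.0606 ≈ 0.061
Degrees of freedom = 4 − 1 = 3; critical value at α = 0.1 is 6.251.
Since 0.061 < 6.251, we fail to reject the null hypothesis — the data are consistent with the 9:3:3:1 ratio.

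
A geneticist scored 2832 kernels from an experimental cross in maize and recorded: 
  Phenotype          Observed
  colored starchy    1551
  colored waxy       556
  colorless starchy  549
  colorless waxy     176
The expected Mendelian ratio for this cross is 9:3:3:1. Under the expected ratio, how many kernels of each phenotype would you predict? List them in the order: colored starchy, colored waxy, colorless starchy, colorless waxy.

Total ratio parts = 16. Expected numbers out of 2832:
  colored starchy: 2832 × 9/16 = 1593
  colored waxy: 2832 × 3/16 = 531
  colorless starchy: 2832 × 3/16 = 531
  colorless waxy: 2832 × 1/16 = 177

1593, 531, 531, 177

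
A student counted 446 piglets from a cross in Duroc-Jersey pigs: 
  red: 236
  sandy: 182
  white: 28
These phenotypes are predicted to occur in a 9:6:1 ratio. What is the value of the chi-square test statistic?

2.183

Under the 9:6:1 hypothesis (Σ ratio = 16, N = 446):
  red: 446 × 9/16 = 250.875
  sandy: 446 × 6/16 = 167.25
  white: 446 × 1/16 = 27.875
χ² = Σ (O − E)² / E
  red: (236 − 250.875)² / 250.875 = 0.8820
  sandy: (182 − 167.25)² / 167.25 = 1.3008
  white: (28 − 27.875)² / 27.875 = 0.0006
χ² = 0.8820 + 1.3008 + 0.0006 = 2.1834 ≈ 2.183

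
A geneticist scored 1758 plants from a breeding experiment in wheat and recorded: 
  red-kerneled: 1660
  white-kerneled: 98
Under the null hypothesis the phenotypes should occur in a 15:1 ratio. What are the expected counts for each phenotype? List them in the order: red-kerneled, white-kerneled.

Expected counts for N = 1758 under a 15:1 ratio (total parts = 16):
  red-kerneled: 1758 × 15/16 = 1648.125
  white-kerneled: 1758 × 1/16 = 109.875

1648.125, 109.875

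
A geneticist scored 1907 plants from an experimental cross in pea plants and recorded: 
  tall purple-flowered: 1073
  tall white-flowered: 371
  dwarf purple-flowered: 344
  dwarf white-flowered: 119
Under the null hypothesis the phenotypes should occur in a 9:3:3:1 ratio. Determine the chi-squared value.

1.020

Expected counts for N = 1907 under a 9:3:3:1 ratio (total parts = 16):
  tall purple-flowered: 1907 × 9/16 = 1072.6875
  tall white-flowered: 1907 × 3/16 = 357.5625
  dwarf purple-flowered: 1907 × 3/16 = 357.5625
  dwarf white-flowered: 1907 × 1/16 = 119.1875
χ² = Σ (O − E)² / E
  tall purple-flowered: (1073 − 1072.6875)² / 1072.6875 = 0.0001
  tall white-flowered: (371 − 357.5625)² / 357.5625 = 0.5050
  dwarf purple-flowered: (344 − 357.5625)² / 357.5625 = 0.5144
  dwarf white-flowered: (119 − 119.1875)² / 119.1875 = 0.0003
χ² = 0.0001 + 0.5050 + 0.5144 + 0.0003 = 1.0198 ≈ 1.020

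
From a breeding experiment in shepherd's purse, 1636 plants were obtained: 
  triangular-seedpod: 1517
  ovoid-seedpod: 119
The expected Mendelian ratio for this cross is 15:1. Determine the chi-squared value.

2.927

Expected counts for N = 1636 under a 15:1 ratio (total parts = 16):
  triangular-seedpod: 1636 × 15/16 = 1533.75
  ovoid-seedpod: 1636 × 1/16 = 102.25
χ² = Σ (O − E)² / E
  triangular-seedpod: (1517 − 1533.75)² / 1533.75 = 0.1829
  ovoid-seedpod: (119 − 102.25)² / 102.25 = 2.7439
χ² = 0.1829 + 2.7439 = 2.9268 ≈ 2.927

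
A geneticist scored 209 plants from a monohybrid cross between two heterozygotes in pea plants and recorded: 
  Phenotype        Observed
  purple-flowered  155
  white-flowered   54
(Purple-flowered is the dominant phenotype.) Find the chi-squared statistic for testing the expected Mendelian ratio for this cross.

For a monohybrid cross between heterozygotes with complete dominance, the expected phenotypic ratio is 3:1.
The 3:1 ratio has 4 parts, so with N = 209 the expected counts are:
  purple-flowered: 209 × 3/4 = 156.75
  white-flowered: 209 × 1/4 = 52.25
χ² = Σ (O − E)² / E
  purple-flowered: (155 − 156.75)² / 156.75 = 0.0195
  white-flowered: (54 − 52.25)² / 52.25 = 0.0586
χ² = 0.0195 + 0.0586 = 0.0781 ≈ 0.078

0.078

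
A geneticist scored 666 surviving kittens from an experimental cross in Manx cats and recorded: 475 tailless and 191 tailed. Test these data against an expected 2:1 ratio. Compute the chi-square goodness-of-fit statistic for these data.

6.493

The 2:1 ratio has 3 parts, so with N = 666 the expected counts are:
  tailless: 666 × 2/3 = 444
  tailed: 666 × 1/3 = 222
χ² = Σ (O − E)² / E
  tailless: (475 − 444)² / 444 = 2.1644
  tailed: (191 − 222)² / 222 = 4.3288
χ² = 2.1644 + 4.3288 = 6.4932 ≈ 6.493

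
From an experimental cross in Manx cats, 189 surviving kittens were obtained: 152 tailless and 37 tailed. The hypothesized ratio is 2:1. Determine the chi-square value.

Under the 2:1 hypothesis (Σ ratio = 3, N = 189):
  tailless: 189 × 2/3 = 126
  tailed: 189 × 1/3 = 63
χ² = Σ (O − E)² / E
  tailless: (152 − 126)² / 126 = 5.3651
  tailed: (37 − 63)² / 63 = 10.7302
χ² = 5.3651 + 10.7302 = 16.0953 ≈ 16.095

16.095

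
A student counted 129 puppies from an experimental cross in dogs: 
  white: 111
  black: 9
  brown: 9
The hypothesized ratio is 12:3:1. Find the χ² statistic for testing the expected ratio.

11.744

Total ratio parts = 16. Expected numbers out of 129:
  white: 129 × 12/16 = 96.75
  black: 129 × 3/16 = 24.1875
  brown: 129 × 1/16 = 8.0625
χ² = Σ (O − E)² / E
  white: (111 − 96.75)² / 96.75 = 2.0988
  black: (9 − 24.1875)² / 24.1875 = 9.5363
  brown: (9 − 8.0625)² / 8.0625 = 0.1090
χ² = 2.0988 + 9.5363 + 0.1090 = 11.7441 ≈ 11.744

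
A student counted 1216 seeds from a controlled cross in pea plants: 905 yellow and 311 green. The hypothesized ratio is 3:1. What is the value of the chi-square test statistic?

Total ratio parts = 4. Expected numbers out of 1216:
  yellow: 1216 × 3/4 = 912
  green: 1216 × 1/4 = 304
χ² = Σ (O − E)² / E
  yellow: (905 − 912)² / 912 = 0.0537
  green: (311 − 304)² / 304 = 0.1612
χ² = 0.0537 + 0.1612 = 0.2149 ≈ 0.215

0.215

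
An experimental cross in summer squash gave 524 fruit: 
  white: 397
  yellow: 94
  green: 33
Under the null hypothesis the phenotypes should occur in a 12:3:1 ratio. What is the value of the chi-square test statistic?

Total ratio parts = 16. Expected numbers out of 524:
  white: 524 × 12/16 = 393
  yellow: 524 × 3/16 = 98.25
  green: 524 × 1/16 = 32.75
χ² = Σ (O − E)² / E
  white: (397 − 393)² / 393 = 0.0407
  yellow: (94 − 98.25)² / 98.25 = 0.1838
  green: (33 − 32.75)² / 32.75 = 0.0019
χ² = 0.0407 + 0.1838 + 0.0019 = 0.2264 ≈ 0.226

0.226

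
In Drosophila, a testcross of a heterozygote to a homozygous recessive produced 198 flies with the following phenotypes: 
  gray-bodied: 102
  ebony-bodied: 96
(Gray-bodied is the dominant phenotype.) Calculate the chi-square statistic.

A testcross of a heterozygote (Aa × aa) gives a 1:1 phenotypic ratio.
The 1:1 ratio has 2 parts, so with N = 198 the expected counts are:
  gray-bodied: 198 × 1/2 = 99
  ebony-bodied: 198 × 1/2 = 99
χ² = Σ (O − E)² / E
  gray-bodied: (102 − 99)² / 99 = 0.0909
  ebony-bodied: (96 − 99)² / 99 = 0.0909
χ² = 0.0909 + 0.0909 = 0.1818 ≈ 0.182

0.182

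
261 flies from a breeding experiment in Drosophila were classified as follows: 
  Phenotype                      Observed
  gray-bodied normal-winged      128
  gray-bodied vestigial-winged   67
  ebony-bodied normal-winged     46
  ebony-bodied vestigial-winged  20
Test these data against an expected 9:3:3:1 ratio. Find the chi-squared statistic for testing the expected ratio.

10.087

The 9:3:3:1 ratio has 16 parts, so with N = 261 the expected counts are:
  gray-bodied normal-winged: 261 × 9/16 = 146.8125
  gray-bodied vestigial-winged: 261 × 3/16 = 48.9375
  ebony-bodied normal-winged: 261 × 3/16 = 48.9375
  ebony-bodied vestigial-winged: 261 × 1/16 = 16.3125
χ² = Σ (O − E)² / E
  gray-bodied normal-winged: (128 − 146.8125)² / 146.8125 = 2.4106
  gray-bodied vestigial-winged: (67 − 48.9375)² / 48.9375 = 6.6667
  ebony-bodied normal-winged: (46 − 48.9375)² / 48.9375 = 0.1763
  ebony-bodied vestigial-winged: (20 − 16.3125)² / 16.3125 = 0.8336
χ² = 2.4106 + 6.6667 + 0.1763 + 0.8336 = 10.0872 ≈ 10.087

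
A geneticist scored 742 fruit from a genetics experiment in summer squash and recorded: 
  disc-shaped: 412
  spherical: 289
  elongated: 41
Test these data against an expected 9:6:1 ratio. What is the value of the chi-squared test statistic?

1.108

Under the 9:6:1 hypothesis (Σ ratio = 16, N = 742):
  disc-shaped: 742 × 9/16 = 417.375
  spherical: 742 × 6/16 = 278.25
  elongated: 742 × 1/16 = 46.375
χ² = Σ (O − E)² / E
  disc-shaped: (412 − 417.375)² / 417.375 = 0.0692
  spherical: (289 − 278.25)² / 278.25 = 0.4153
  elongated: (41 − 46.375)² / 46.375 = 0.6230
χ² = 0.0692 + 0.4153 + 0.6230 = 1.1075 ≈ 1.108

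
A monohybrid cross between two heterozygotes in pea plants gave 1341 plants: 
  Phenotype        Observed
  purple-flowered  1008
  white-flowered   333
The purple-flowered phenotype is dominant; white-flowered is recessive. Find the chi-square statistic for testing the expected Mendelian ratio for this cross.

0.020

For a monohybrid cross between heterozygotes with complete dominance, the expected phenotypic ratio is 3:1.
Expected counts for N = 1341 under a 3:1 ratio (total parts = 4):
  purple-flowered: 1341 × 3/4 = 1005.75
  white-flowered: 1341 × 1/4 = 335.25
χ² = Σ (O − E)² / E
  purple-flowered: (1008 − 1005.75)² / 1005.75 = 0.0050
  white-flowered: (333 − 335.25)² / 335.25 = 0.0151
χ² = 0.0050 + 0.0151 = 0.0201 ≈ 0.020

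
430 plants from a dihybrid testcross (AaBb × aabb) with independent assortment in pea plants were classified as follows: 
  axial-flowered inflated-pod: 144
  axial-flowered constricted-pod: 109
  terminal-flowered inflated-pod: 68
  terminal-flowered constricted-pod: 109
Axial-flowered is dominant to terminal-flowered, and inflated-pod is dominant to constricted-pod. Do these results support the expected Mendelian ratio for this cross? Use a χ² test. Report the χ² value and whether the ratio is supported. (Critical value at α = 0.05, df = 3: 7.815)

26.949; not consistent

A dihybrid testcross with independent assortment gives a 1:1:1:1 ratio.
Total ratio parts = 4. Expected numbers out of 430:
  axial-flowered inflated-pod: 430 × 1/4 = 107.5
  axial-flowered constricted-pod: 430 × 1/4 = 107.5
  terminal-flowered inflated-pod: 430 × 1/4 = 107.5
  terminal-flowered constricted-pod: 430 × 1/4 = 107.5
χ² = Σ (O − E)² / E
  axial-flowered inflated-pod: (144 − 107.5)² / 107.5 = 12.3930
  axial-flowered constricted-pod: (109 − 107.5)² / 107.5 = 0.0209
  terminal-flowered inflated-pod: (68 − 107.5)² / 107.5 = 14.5140
  terminal-flowered constricted-pod: (109 − 107.5)² / 107.5 = 0.0209
χ² = 12.3930 + 0.0209 + 14.5140 + 0.0209 = 26.9488 ≈ 26.949
Degrees of freedom = 4 − 1 = 3; critical value at α = 0.05 is 7.815.
Since 26.949 > 7.815, we reject the null hypothesis — the data do not fit the 1:1:1:1 ratio.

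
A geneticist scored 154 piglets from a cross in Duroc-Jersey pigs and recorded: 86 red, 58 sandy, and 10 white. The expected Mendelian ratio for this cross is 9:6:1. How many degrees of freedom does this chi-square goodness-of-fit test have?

A goodness-of-fit test with 3 phenotype classes has df = 3 − 1 = 2.

2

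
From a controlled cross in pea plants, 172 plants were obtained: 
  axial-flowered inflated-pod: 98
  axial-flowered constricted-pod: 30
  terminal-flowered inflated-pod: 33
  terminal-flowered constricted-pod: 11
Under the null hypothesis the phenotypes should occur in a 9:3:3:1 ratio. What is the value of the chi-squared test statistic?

Under the 9:3:3:1 hypothesis (Σ ratio = 16, N = 172):
  axial-flowered inflated-pod: 172 × 9/16 = 96.75
  axial-flowered constricted-pod: 172 × 3/16 = 32.25
  terminal-flowered inflated-pod: 172 × 3/16 = 32.25
  terminal-flowered constricted-pod: 172 × 1/16 = 10.75
χ² = Σ (O − E)² / E
  axial-flowered inflated-pod: (98 − 96.75)² / 96.75 = 0.0161
  axial-flowered constricted-pod: (30 − 32.25)² / 32.25 = 0.1570
  terminal-flowered inflated-pod: (33 − 32.25)² / 32.25 = 0.0174
  terminal-flowered constricted-pod: (11 − 10.75)² / 10.75 = 0.0058
χ² = 0.0161 + 0.1570 + 0.0174 + 0.0058 = 0.1963 ≈ 0.196

0.196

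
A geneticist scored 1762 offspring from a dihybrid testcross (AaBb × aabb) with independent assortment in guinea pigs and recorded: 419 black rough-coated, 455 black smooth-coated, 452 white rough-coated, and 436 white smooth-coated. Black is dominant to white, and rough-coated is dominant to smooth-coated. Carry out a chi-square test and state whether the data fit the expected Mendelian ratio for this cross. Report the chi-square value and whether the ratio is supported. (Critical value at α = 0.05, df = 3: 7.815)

1.873; consistent

A dihybrid testcross with independent assortment gives a 1:1:1:1 ratio.
Total ratio parts = 4. Expected numbers out of 1762:
  black rough-coated: 1762 × 1/4 = 440.5
  black smooth-coated: 1762 × 1/4 = 440.5
  white rough-coated: 1762 × 1/4 = 440.5
  white smooth-coated: 1762 × 1/4 = 440.5
χ² = Σ (O − E)² / E
  black rough-coated: (419 − 440.5)² / 440.5 = 1.0494
  black smooth-coated: (455 − 440.5)² / 440.5 = 0.4773
  white rough-coated: (452 − 440.5)² / 440.5 = 0.3002
  white smooth-coated: (436 − 440.5)² / 440.5 = 0.0460
χ² = 1.0494 + 0.4773 + 0.3002 + 0.0460 = 1.8729 ≈ 1.873
Degrees of freedom = 4 − 1 = 3; critical value at α = 0.05 is 7.815.
Since 1.873 < 7.815, we fail to reject the null hypothesis — the data are consistent with the 1:1:1:1 ratio.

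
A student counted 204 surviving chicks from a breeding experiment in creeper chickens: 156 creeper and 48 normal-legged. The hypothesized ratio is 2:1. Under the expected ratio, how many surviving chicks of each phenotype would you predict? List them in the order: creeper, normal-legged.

136, 68

The 2:1 ratio has 3 parts, so with N = 204 the expected counts are:
  creeper: 204 × 2/3 = 136
  normal-legged: 204 × 1/3 = 68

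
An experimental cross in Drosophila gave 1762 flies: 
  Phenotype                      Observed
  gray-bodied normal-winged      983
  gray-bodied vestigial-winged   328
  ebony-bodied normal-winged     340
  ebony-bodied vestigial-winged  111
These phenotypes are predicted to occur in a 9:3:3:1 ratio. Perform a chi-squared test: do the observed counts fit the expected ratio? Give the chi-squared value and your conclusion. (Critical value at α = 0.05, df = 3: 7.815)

Total ratio parts = 16. Expected numbers out of 1762:
  gray-bodied normal-winged: 1762 × 9/16 = 991.125
  gray-bodied vestigial-winged: 1762 × 3/16 = 330.375
  ebony-bodied normal-winged: 1762 × 3/16 = 330.375
  ebony-bodied vestigial-winged: 1762 × 1/16 = 110.125
χ² = Σ (O − E)² / E
  gray-bodied normal-winged: (983 − 991.125)² / 991.125 = 0.0666
  gray-bodied vestigial-winged: (328 − 330.375)² / 330.375 = 0.0171
  ebony-bodied normal-winged: (340 − 330.375)² / 330.375 = 0.2804
  ebony-bodied vestigial-winged: (111 − 110.125)² / 110.125 = 0.0070
χ² = 0.0666 + 0.0171 + 0.2804 + 0.0070 = 0.3711 ≈ 0.371
Degrees of freedom = 4 − 1 = 3; critical value at α = 0.05 is 7.815.
Since 0.371 < 7.815, we fail to reject the null hypothesis — the data are consistent with the 9:3:3:1 ratio.

0.371; consistent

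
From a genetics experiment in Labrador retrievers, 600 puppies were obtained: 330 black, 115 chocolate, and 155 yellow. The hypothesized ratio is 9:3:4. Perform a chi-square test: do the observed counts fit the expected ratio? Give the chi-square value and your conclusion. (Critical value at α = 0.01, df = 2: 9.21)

Expected counts for N = 600 under a 9:3:4 ratio (total parts = 16):
  black: 600 × 9/16 = 337.5
  chocolate: 600 × 3/16 = 112.5
  yellow: 600 × 4/16 = 150
χ² = Σ (O − E)² / E
  black: (330 − 337.5)² / 337.5 = 0.1667
  chocolate: (115 − 112.5)² / 112.5 = 0.0556
  yellow: (155 − 150)² / 150 = 0.1667
χ² = 0.1667 + 0.0556 + 0.1667 = 0.389
Degrees of freedom = 3 − 1 = 2; critical value at α = 0.01 is 9.21.
Since 0.389 < 9.21, we fail to reject the null hypothesis — the data are consistent with the 9:3:4 ratio.

0.389; consistent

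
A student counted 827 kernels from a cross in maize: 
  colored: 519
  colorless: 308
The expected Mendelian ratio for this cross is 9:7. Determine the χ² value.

14.229

Total ratio parts = 16. Expected numbers out of 827:
  colored: 827 × 9/16 = 465.1875
  colorless: 827 × 7/16 = 361.8125
χ² = Σ (O − E)² / E
  colored: (519 − 465.1875)² / 465.1875 = 6.2250
  colorless: (308 − 361.8125)² / 361.8125 = 8.0036
χ² = 6.2250 + 8.0036 = 14.2286 ≈ 14.229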